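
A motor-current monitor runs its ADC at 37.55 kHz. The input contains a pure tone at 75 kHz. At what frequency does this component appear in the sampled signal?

0.1 kHz

75 kHz mod fs = 37.45 kHz.
37.45 kHz > fs/2 = 18.775 kHz, folds to fs − 37.45 kHz = 0.1 kHz.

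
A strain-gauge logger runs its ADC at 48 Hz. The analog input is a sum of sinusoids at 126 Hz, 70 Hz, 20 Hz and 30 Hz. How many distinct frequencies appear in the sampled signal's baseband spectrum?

fs/2 = 24 Hz.
126 Hz mod fs = 30 Hz.
30 Hz > fs/2 = 24 Hz, folds to fs − 30 Hz = 18 Hz.
70 Hz mod fs = 22 Hz.
22 Hz ≤ fs/2 = 24 Hz, appears at 22 Hz.
20 Hz ≤ fs/2 = 24 Hz, passes unchanged.
30 Hz > fs/2 = 24 Hz, folds to fs − 30 Hz = 18 Hz.
Distinct values: {18 Hz, 20 Hz, 22 Hz} → 3.

3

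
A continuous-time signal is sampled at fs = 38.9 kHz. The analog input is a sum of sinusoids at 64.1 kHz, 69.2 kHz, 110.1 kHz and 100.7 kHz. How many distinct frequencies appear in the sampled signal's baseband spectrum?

fs/2 = 19.45 kHz.
64.1 kHz mod fs = 25.2 kHz.
25.2 kHz > fs/2 = 19.45 kHz, folds to fs − 25.2 kHz = 13.7 kHz.
69.2 kHz mod fs = 30.3 kHz.
30.3 kHz > fs/2 = 19.45 kHz, folds to fs − 30.3 kHz = 8.6 kHz.
110.1 kHz mod fs = 32.3 kHz.
32.3 kHz > fs/2 = 19.45 kHz, folds to fs − 32.3 kHz = 6.6 kHz.
100.7 kHz mod fs = 22.9 kHz.
22.9 kHz > fs/2 = 19.45 kHz, folds to fs − 22.9 kHz = 16 kHz.
Distinct values: {6.6 kHz, 8.6 kHz, 13.7 kHz, 16 kHz} → 4.

4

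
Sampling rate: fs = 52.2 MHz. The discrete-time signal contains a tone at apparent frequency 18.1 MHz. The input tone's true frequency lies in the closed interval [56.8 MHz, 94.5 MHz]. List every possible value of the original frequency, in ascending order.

Frequencies that alias to 18.1 MHz are k·fs ± 18.1 MHz for integer k ≥ 0.
k=0: 18.1 MHz.
k=1: 34.1 MHz, 70.3 MHz.
k=2: 86.3 MHz, 122.5 MHz.
k=3: 138.5 MHz, 174.7 MHz.
Within [56.8 MHz, 94.5 MHz]: 70.3 MHz, 86.3 MHz.

70.3 MHz, 86.3 MHz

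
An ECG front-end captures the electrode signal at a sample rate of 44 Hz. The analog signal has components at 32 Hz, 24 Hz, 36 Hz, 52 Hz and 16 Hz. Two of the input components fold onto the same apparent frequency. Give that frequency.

fs/2 = 22 Hz.
32 Hz > fs/2 = 22 Hz, folds to fs − 32 Hz = 12 Hz.
24 Hz > fs/2 = 22 Hz, folds to fs − 24 Hz = 20 Hz.
36 Hz > fs/2 = 22 Hz, folds to fs − 36 Hz = 8 Hz.
52 Hz mod fs = 8 Hz.
8 Hz ≤ fs/2 = 22 Hz, appears at 8 Hz.
16 Hz ≤ fs/2 = 22 Hz, passes unchanged.
36 Hz and 52 Hz both map to 8 Hz.

8 Hz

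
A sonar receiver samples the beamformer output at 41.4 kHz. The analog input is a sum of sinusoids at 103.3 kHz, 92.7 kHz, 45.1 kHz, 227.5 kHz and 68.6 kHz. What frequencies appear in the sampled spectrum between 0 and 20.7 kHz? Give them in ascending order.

fs/2 = 20.7 kHz.
103.3 kHz mod fs = 20.5 kHz.
20.5 kHz ≤ fs/2 = 20.7 kHz, appears at 20.5 kHz.
92.7 kHz mod fs = 9.9 kHz.
9.9 kHz ≤ fs/2 = 20.7 kHz, appears at 9.9 kHz.
45.1 kHz mod fs = 3.7 kHz.
3.7 kHz ≤ fs/2 = 20.7 kHz, appears at 3.7 kHz.
227.5 kHz mod fs = 20.5 kHz.
20.5 kHz ≤ fs/2 = 20.7 kHz, appears at 20.5 kHz.
68.6 kHz mod fs = 27.2 kHz.
27.2 kHz > fs/2 = 20.7 kHz, folds to fs − 27.2 kHz = 14.2 kHz.
Distinct values: {3.7 kHz, 9.9 kHz, 14.2 kHz, 20.5 kHz}.

3.7 kHz, 9.9 kHz, 14.2 kHz, 20.5 kHz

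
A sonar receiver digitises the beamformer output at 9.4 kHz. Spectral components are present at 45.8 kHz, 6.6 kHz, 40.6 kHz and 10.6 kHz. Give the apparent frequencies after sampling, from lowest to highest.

fs/2 = 4.7 kHz.
45.8 kHz mod fs = 8.2 kHz.
8.2 kHz > fs/2 = 4.7 kHz, folds to fs − 8.2 kHz = 1.2 kHz.
6.6 kHz > fs/2 = 4.7 kHz, folds to fs − 6.6 kHz = 2.8 kHz.
40.6 kHz mod fs = 3 kHz.
3 kHz ≤ fs/2 = 4.7 kHz, appears at 3 kHz.
10.6 kHz mod fs = 1.2 kHz.
1.2 kHz ≤ fs/2 = 4.7 kHz, appears at 1.2 kHz.
Distinct values: {1.2 kHz, 2.8 kHz, 3 kHz}.

1.2 kHz, 2.8 kHz, 3 kHz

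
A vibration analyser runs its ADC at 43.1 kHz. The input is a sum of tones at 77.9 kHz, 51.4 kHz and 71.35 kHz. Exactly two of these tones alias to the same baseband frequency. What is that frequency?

fs/2 = 21.55 kHz.
77.9 kHz mod fs = 34.8 kHz.
34.8 kHz > fs/2 = 21.55 kHz, folds to fs − 34.8 kHz = 8.3 kHz.
51.4 kHz mod fs = 8.3 kHz.
8.3 kHz ≤ fs/2 = 21.55 kHz, appears at 8.3 kHz.
71.35 kHz mod fs = 28.25 kHz.
28.25 kHz > fs/2 = 21.55 kHz, folds to fs − 28.25 kHz = 14.85 kHz.
51.4 kHz and 77.9 kHz both map to 8.3 kHz.

8.3 kHz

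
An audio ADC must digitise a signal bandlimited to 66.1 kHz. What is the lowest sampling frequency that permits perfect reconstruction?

Nyquist rate = 2 × 66.1 kHz = 132.2 kHz.

132.2 kHz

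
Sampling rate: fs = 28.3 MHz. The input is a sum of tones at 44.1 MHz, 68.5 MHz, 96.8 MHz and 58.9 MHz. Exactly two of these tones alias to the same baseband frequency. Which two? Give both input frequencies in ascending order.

68.5 MHz, 96.8 MHz

fs/2 = 14.15 MHz.
44.1 MHz mod fs = 15.8 MHz.
15.8 MHz > fs/2 = 14.15 MHz, folds to fs − 15.8 MHz = 12.5 MHz.
68.5 MHz mod fs = 11.9 MHz.
11.9 MHz ≤ fs/2 = 14.15 MHz, appears at 11.9 MHz.
96.8 MHz mod fs = 11.9 MHz.
11.9 MHz ≤ fs/2 = 14.15 MHz, appears at 11.9 MHz.
58.9 MHz mod fs = 2.3 MHz.
2.3 MHz ≤ fs/2 = 14.15 MHz, appears at 2.3 MHz.
68.5 MHz and 96.8 MHz both map to 11.9 MHz.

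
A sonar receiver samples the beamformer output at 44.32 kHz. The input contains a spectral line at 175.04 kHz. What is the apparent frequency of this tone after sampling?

175.04 kHz mod fs = 42.08 kHz.
42.08 kHz > fs/2 = 22.16 kHz, folds to fs − 42.08 kHz = 2.24 kHz.

2.24 kHz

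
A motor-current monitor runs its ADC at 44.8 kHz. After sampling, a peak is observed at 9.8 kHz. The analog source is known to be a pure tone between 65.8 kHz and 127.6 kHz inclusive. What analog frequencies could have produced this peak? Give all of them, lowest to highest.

Frequencies that alias to 9.8 kHz are k·fs ± 9.8 kHz for integer k ≥ 0.
k=0: 9.8 kHz.
k=1: 35 kHz, 54.6 kHz.
k=2: 79.8 kHz, 99.4 kHz.
k=3: 124.6 kHz, 144.2 kHz.
k=4: 169.4 kHz, 189 kHz.
Within [65.8 kHz, 127.6 kHz]: 79.8 kHz, 99.4 kHz, 124.6 kHz.

79.8 kHz, 99.4 kHz, 124.6 kHz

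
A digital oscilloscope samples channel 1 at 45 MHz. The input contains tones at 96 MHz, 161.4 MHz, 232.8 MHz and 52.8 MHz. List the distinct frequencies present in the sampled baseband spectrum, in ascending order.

6 MHz, 7.8 MHz, 18.6 MHz

fs/2 = 22.5 MHz.
96 MHz mod fs = 6 MHz.
6 MHz ≤ fs/2 = 22.5 MHz, appears at 6 MHz.
161.4 MHz mod fs = 26.4 MHz.
26.4 MHz > fs/2 = 22.5 MHz, folds to fs − 26.4 MHz = 18.6 MHz.
232.8 MHz mod fs = 7.8 MHz.
7.8 MHz ≤ fs/2 = 22.5 MHz, appears at 7.8 MHz.
52.8 MHz mod fs = 7.8 MHz.
7.8 MHz ≤ fs/2 = 22.5 MHz, appears at 7.8 MHz.
Distinct values: {6 MHz, 7.8 MHz, 18.6 MHz}.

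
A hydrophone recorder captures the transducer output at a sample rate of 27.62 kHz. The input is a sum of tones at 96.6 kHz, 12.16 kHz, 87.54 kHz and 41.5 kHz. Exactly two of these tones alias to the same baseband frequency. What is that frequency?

13.74 kHz

fs/2 = 13.81 kHz.
96.6 kHz mod fs = 13.74 kHz.
13.74 kHz ≤ fs/2 = 13.81 kHz, appears at 13.74 kHz.
12.16 kHz ≤ fs/2 = 13.81 kHz, passes unchanged.
87.54 kHz mod fs = 4.68 kHz.
4.68 kHz ≤ fs/2 = 13.81 kHz, appears at 4.68 kHz.
41.5 kHz mod fs = 13.88 kHz.
13.88 kHz > fs/2 = 13.81 kHz, folds to fs − 13.88 kHz = 13.74 kHz.
41.5 kHz and 96.6 kHz both map to 13.74 kHz.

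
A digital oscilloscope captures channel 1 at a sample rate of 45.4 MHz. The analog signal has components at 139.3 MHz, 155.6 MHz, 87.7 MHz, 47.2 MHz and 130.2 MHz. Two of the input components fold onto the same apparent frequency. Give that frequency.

fs/2 = 22.7 MHz.
139.3 MHz mod fs = 3.1 MHz.
3.1 MHz ≤ fs/2 = 22.7 MHz, appears at 3.1 MHz.
155.6 MHz mod fs = 19.4 MHz.
19.4 MHz ≤ fs/2 = 22.7 MHz, appears at 19.4 MHz.
87.7 MHz mod fs = 42.3 MHz.
42.3 MHz > fs/2 = 22.7 MHz, folds to fs − 42.3 MHz = 3.1 MHz.
47.2 MHz mod fs = 1.8 MHz.
1.8 MHz ≤ fs/2 = 22.7 MHz, appears at 1.8 MHz.
130.2 MHz mod fs = 39.4 MHz.
39.4 MHz > fs/2 = 22.7 MHz, folds to fs − 39.4 MHz = 6 MHz.
87.7 MHz and 139.3 MHz both map to 3.1 MHz.

3.1 MHz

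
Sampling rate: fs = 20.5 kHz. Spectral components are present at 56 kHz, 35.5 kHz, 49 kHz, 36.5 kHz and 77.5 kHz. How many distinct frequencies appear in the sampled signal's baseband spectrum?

fs/2 = 10.25 kHz.
56 kHz mod fs = 15 kHz.
15 kHz > fs/2 = 10.25 kHz, folds to fs − 15 kHz = 5.5 kHz.
35.5 kHz mod fs = 15 kHz.
15 kHz > fs/2 = 10.25 kHz, folds to fs − 15 kHz = 5.5 kHz.
49 kHz mod fs = 8 kHz.
8 kHz ≤ fs/2 = 10.25 kHz, appears at 8 kHz.
36.5 kHz mod fs = 16 kHz.
16 kHz > fs/2 = 10.25 kHz, folds to fs − 16 kHz = 4.5 kHz.
77.5 kHz mod fs = 16 kHz.
16 kHz > fs/2 = 10.25 kHz, folds to fs − 16 kHz = 4.5 kHz.
Distinct values: {4.5 kHz, 5.5 kHz, 8 kHz} → 3.

3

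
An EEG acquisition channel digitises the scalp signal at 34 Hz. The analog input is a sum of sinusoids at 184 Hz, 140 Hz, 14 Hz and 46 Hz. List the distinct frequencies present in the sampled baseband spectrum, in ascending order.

4 Hz, 12 Hz, 14 Hz

fs/2 = 17 Hz.
184 Hz mod fs = 14 Hz.
14 Hz ≤ fs/2 = 17 Hz, appears at 14 Hz.
140 Hz mod fs = 4 Hz.
4 Hz ≤ fs/2 = 17 Hz, appears at 4 Hz.
14 Hz ≤ fs/2 = 17 Hz, passes unchanged.
46 Hz mod fs = 12 Hz.
12 Hz ≤ fs/2 = 17 Hz, appears at 12 Hz.
Distinct values: {4 Hz, 12 Hz, 14 Hz}.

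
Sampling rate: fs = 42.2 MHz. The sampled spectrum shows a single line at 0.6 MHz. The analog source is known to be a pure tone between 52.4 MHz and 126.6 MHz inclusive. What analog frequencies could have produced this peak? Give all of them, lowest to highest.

83.8 MHz, 85 MHz, 126 MHz

Frequencies that alias to 0.6 MHz are k·fs ± 0.6 MHz for integer k ≥ 0.
k=0: 0.6 MHz.
k=1: 41.6 MHz, 42.8 MHz.
k=2: 83.8 MHz, 85 MHz.
k=3: 126 MHz, 127.2 MHz.
k=4: 168.2 MHz, 169.4 MHz.
Within [52.4 MHz, 126.6 MHz]: 83.8 MHz, 85 MHz, 126 MHz.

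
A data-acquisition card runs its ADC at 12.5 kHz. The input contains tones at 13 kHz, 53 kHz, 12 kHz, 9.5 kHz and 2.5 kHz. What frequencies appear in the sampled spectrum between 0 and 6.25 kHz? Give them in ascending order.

fs/2 = 6.25 kHz.
13 kHz mod fs = 0.5 kHz.
0.5 kHz ≤ fs/2 = 6.25 kHz, appears at 0.5 kHz.
53 kHz mod fs = 3 kHz.
3 kHz ≤ fs/2 = 6.25 kHz, appears at 3 kHz.
12 kHz > fs/2 = 6.25 kHz, folds to fs − 12 kHz = 0.5 kHz.
9.5 kHz > fs/2 = 6.25 kHz, folds to fs − 9.5 kHz = 3 kHz.
2.5 kHz ≤ fs/2 = 6.25 kHz, passes unchanged.
Distinct values: {0.5 kHz, 2.5 kHz, 3 kHz}.

0.5 kHz, 2.5 kHz, 3 kHz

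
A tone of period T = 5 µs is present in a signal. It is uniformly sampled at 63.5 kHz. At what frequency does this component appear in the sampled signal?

9.5 kHz

T = 5 µs → f = 1/T = 200 kHz.
200 kHz mod fs = 9.5 kHz.
9.5 kHz ≤ fs/2 = 31.75 kHz, appears at 9.5 kHz.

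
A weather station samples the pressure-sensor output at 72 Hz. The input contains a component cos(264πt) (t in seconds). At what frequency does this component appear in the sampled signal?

ω = 264π rad/s → f = ω/(2π) = 132 Hz.
132 Hz mod fs = 60 Hz.
60 Hz > fs/2 = 36 Hz, folds to fs − 60 Hz = 12 Hz.

12 Hz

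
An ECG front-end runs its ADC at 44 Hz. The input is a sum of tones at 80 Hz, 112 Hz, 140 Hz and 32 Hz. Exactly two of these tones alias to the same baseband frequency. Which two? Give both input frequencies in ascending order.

80 Hz, 140 Hz

fs/2 = 22 Hz.
80 Hz mod fs = 36 Hz.
36 Hz > fs/2 = 22 Hz, folds to fs − 36 Hz = 8 Hz.
112 Hz mod fs = 24 Hz.
24 Hz > fs/2 = 22 Hz, folds to fs − 24 Hz = 20 Hz.
140 Hz mod fs = 8 Hz.
8 Hz ≤ fs/2 = 22 Hz, appears at 8 Hz.
32 Hz > fs/2 = 22 Hz, folds to fs − 32 Hz = 12 Hz.
80 Hz and 140 Hz both map to 8 Hz.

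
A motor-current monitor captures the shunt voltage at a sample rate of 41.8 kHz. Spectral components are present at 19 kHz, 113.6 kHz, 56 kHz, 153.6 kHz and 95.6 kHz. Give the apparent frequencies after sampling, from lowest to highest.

fs/2 = 20.9 kHz.
19 kHz ≤ fs/2 = 20.9 kHz, passes unchanged.
113.6 kHz mod fs = 30 kHz.
30 kHz > fs/2 = 20.9 kHz, folds to fs − 30 kHz = 11.8 kHz.
56 kHz mod fs = 14.2 kHz.
14.2 kHz ≤ fs/2 = 20.9 kHz, appears at 14.2 kHz.
153.6 kHz mod fs = 28.2 kHz.
28.2 kHz > fs/2 = 20.9 kHz, folds to fs − 28.2 kHz = 13.6 kHz.
95.6 kHz mod fs = 12 kHz.
12 kHz ≤ fs/2 = 20.9 kHz, appears at 12 kHz.
Distinct values: {11.8 kHz, 12 kHz, 13.6 kHz, 14.2 kHz, 19 kHz}.

11.8 kHz, 12 kHz, 13.6 kHz, 14.2 kHz, 19 kHz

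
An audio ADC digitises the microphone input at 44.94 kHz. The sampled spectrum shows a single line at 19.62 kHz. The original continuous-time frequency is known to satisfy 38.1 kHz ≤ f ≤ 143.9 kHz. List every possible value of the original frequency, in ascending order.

64.56 kHz, 70.26 kHz, 109.5 kHz, 115.2 kHz

Frequencies that alias to 19.62 kHz are k·fs ± 19.62 kHz for integer k ≥ 0.
k=0: 19.62 kHz.
k=1: 25.32 kHz, 64.56 kHz.
k=2: 70.26 kHz, 109.5 kHz.
k=3: 115.2 kHz, 154.44 kHz.
k=4: 160.14 kHz, 199.38 kHz.
Within [38.1 kHz, 143.9 kHz]: 64.56 kHz, 70.26 kHz, 109.5 kHz, 115.2 kHz.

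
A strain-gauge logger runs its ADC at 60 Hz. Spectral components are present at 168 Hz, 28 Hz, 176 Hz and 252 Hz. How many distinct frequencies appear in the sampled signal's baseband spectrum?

fs/2 = 30 Hz.
168 Hz mod fs = 48 Hz.
48 Hz > fs/2 = 30 Hz, folds to fs − 48 Hz = 12 Hz.
28 Hz ≤ fs/2 = 30 Hz, passes unchanged.
176 Hz mod fs = 56 Hz.
56 Hz > fs/2 = 30 Hz, folds to fs − 56 Hz = 4 Hz.
252 Hz mod fs = 12 Hz.
12 Hz ≤ fs/2 = 30 Hz, appears at 12 Hz.
Distinct values: {4 Hz, 12 Hz, 28 Hz} → 3.

3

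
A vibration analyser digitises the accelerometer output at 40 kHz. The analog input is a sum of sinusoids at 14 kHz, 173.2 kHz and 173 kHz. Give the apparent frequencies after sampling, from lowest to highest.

13 kHz, 13.2 kHz, 14 kHz

fs/2 = 20 kHz.
14 kHz ≤ fs/2 = 20 kHz, passes unchanged.
173.2 kHz mod fs = 13.2 kHz.
13.2 kHz ≤ fs/2 = 20 kHz, appears at 13.2 kHz.
173 kHz mod fs = 13 kHz.
13 kHz ≤ fs/2 = 20 kHz, appears at 13 kHz.
Distinct values: {13 kHz, 13.2 kHz, 14 kHz}.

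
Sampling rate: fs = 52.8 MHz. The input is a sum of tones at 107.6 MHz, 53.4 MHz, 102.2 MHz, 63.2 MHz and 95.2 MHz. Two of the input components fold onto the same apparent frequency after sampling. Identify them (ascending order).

fs/2 = 26.4 MHz.
107.6 MHz mod fs = 2 MHz.
2 MHz ≤ fs/2 = 26.4 MHz, appears at 2 MHz.
53.4 MHz mod fs = 0.6 MHz.
0.6 MHz ≤ fs/2 = 26.4 MHz, appears at 0.6 MHz.
102.2 MHz mod fs = 49.4 MHz.
49.4 MHz > fs/2 = 26.4 MHz, folds to fs − 49.4 MHz = 3.4 MHz.
63.2 MHz mod fs = 10.4 MHz.
10.4 MHz ≤ fs/2 = 26.4 MHz, appears at 10.4 MHz.
95.2 MHz mod fs = 42.4 MHz.
42.4 MHz > fs/2 = 26.4 MHz, folds to fs − 42.4 MHz = 10.4 MHz.
63.2 MHz and 95.2 MHz both map to 10.4 MHz.

63.2 MHz, 95.2 MHz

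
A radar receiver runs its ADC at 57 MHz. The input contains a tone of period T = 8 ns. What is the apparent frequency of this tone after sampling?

11 MHz

T = 8 ns → f = 1/T = 125 MHz.
125 MHz mod fs = 11 MHz.
11 MHz ≤ fs/2 = 28.5 MHz, appears at 11 MHz.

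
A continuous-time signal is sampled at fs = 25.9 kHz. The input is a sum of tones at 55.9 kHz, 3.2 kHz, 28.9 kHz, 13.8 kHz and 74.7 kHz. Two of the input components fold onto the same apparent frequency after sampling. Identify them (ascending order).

28.9 kHz, 74.7 kHz

fs/2 = 12.95 kHz.
55.9 kHz mod fs = 4.1 kHz.
4.1 kHz ≤ fs/2 = 12.95 kHz, appears at 4.1 kHz.
3.2 kHz ≤ fs/2 = 12.95 kHz, passes unchanged.
28.9 kHz mod fs = 3 kHz.
3 kHz ≤ fs/2 = 12.95 kHz, appears at 3 kHz.
13.8 kHz > fs/2 = 12.95 kHz, folds to fs − 13.8 kHz = 12.1 kHz.
74.7 kHz mod fs = 22.9 kHz.
22.9 kHz > fs/2 = 12.95 kHz, folds to fs − 22.9 kHz = 3 kHz.
28.9 kHz and 74.7 kHz both map to 3 kHz.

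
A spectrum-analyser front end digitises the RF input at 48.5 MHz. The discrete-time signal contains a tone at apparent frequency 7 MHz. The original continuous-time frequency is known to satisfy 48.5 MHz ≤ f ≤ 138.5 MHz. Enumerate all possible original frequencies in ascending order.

Frequencies that alias to 7 MHz are k·fs ± 7 MHz for integer k ≥ 0.
k=0: 7 MHz.
k=1: 41.5 MHz, 55.5 MHz.
k=2: 90 MHz, 104 MHz.
k=3: 138.5 MHz, 152.5 MHz.
k=4: 187 MHz, 201 MHz.
Within [48.5 MHz, 138.5 MHz]: 55.5 MHz, 90 MHz, 104 MHz, 138.5 MHz.

55.5 MHz, 90 MHz, 104 MHz, 138.5 MHz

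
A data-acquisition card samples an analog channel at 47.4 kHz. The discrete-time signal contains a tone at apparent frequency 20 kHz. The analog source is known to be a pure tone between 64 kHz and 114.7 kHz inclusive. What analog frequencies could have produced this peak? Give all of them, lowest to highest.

67.4 kHz, 74.8 kHz

Frequencies that alias to 20 kHz are k·fs ± 20 kHz for integer k ≥ 0.
k=0: 20 kHz.
k=1: 27.4 kHz, 67.4 kHz.
k=2: 74.8 kHz, 114.8 kHz.
k=3: 122.2 kHz, 162.2 kHz.
Within [64 kHz, 114.7 kHz]: 67.4 kHz, 74.8 kHz.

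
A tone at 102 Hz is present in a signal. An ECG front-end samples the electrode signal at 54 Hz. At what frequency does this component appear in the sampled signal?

6 Hz

102 Hz mod fs = 48 Hz.
48 Hz > fs/2 = 27 Hz, folds to fs − 48 Hz = 6 Hz.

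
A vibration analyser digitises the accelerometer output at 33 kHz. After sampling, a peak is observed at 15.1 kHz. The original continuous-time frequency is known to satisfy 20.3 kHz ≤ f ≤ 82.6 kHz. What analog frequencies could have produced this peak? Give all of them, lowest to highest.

48.1 kHz, 50.9 kHz, 81.1 kHz

Frequencies that alias to 15.1 kHz are k·fs ± 15.1 kHz for integer k ≥ 0.
k=0: 15.1 kHz.
k=1: 17.9 kHz, 48.1 kHz.
k=2: 50.9 kHz, 81.1 kHz.
k=3: 83.9 kHz, 114.1 kHz.
Within [20.3 kHz, 82.6 kHz]: 48.1 kHz, 50.9 kHz, 81.1 kHz.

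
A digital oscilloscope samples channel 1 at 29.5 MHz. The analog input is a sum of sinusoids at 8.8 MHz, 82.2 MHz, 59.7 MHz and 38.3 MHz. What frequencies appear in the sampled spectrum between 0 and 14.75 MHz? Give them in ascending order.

fs/2 = 14.75 MHz.
8.8 MHz ≤ fs/2 = 14.75 MHz, passes unchanged.
82.2 MHz mod fs = 23.2 MHz.
23.2 MHz > fs/2 = 14.75 MHz, folds to fs − 23.2 MHz = 6.3 MHz.
59.7 MHz mod fs = 0.7 MHz.
0.7 MHz ≤ fs/2 = 14.75 MHz, appears at 0.7 MHz.
38.3 MHz mod fs = 8.8 MHz.
8.8 MHz ≤ fs/2 = 14.75 MHz, appears at 8.8 MHz.
Distinct values: {0.7 MHz, 6.3 MHz, 8.8 MHz}.

0.7 MHz, 6.3 MHz, 8.8 MHz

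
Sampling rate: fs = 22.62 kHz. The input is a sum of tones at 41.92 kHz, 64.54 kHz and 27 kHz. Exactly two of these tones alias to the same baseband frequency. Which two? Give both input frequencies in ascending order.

41.92 kHz, 64.54 kHz

fs/2 = 11.31 kHz.
41.92 kHz mod fs = 19.3 kHz.
19.3 kHz > fs/2 = 11.31 kHz, folds to fs − 19.3 kHz = 3.32 kHz.
64.54 kHz mod fs = 19.3 kHz.
19.3 kHz > fs/2 = 11.31 kHz, folds to fs − 19.3 kHz = 3.32 kHz.
27 kHz mod fs = 4.38 kHz.
4.38 kHz ≤ fs/2 = 11.31 kHz, appears at 4.38 kHz.
41.92 kHz and 64.54 kHz both map to 3.32 kHz.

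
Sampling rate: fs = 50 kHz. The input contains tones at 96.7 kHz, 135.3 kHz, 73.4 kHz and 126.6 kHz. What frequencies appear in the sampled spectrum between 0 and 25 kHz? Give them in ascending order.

fs/2 = 25 kHz.
96.7 kHz mod fs = 46.7 kHz.
46.7 kHz > fs/2 = 25 kHz, folds to fs − 46.7 kHz = 3.3 kHz.
135.3 kHz mod fs = 35.3 kHz.
35.3 kHz > fs/2 = 25 kHz, folds to fs − 35.3 kHz = 14.7 kHz.
73.4 kHz mod fs = 23.4 kHz.
23.4 kHz ≤ fs/2 = 25 kHz, appears at 23.4 kHz.
126.6 kHz mod fs = 26.6 kHz.
26.6 kHz > fs/2 = 25 kHz, folds to fs − 26.6 kHz = 23.4 kHz.
Distinct values: {3.3 kHz, 14.7 kHz, 23.4 kHz}.

3.3 kHz, 14.7 kHz, 23.4 kHz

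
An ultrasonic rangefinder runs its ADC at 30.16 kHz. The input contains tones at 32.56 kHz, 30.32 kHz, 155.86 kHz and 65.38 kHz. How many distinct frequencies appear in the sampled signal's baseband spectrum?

3

fs/2 = 15.08 kHz.
32.56 kHz mod fs = 2.4 kHz.
2.4 kHz ≤ fs/2 = 15.08 kHz, appears at 2.4 kHz.
30.32 kHz mod fs = 0.16 kHz.
0.16 kHz ≤ fs/2 = 15.08 kHz, appears at 0.16 kHz.
155.86 kHz mod fs = 5.06 kHz.
5.06 kHz ≤ fs/2 = 15.08 kHz, appears at 5.06 kHz.
65.38 kHz mod fs = 5.06 kHz.
5.06 kHz ≤ fs/2 = 15.08 kHz, appears at 5.06 kHz.
Distinct values: {0.16 kHz, 2.4 kHz, 5.06 kHz} → 3.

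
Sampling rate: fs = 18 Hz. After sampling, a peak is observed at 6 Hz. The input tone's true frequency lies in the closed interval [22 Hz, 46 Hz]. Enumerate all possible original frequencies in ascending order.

24 Hz, 30 Hz, 42 Hz

Frequencies that alias to 6 Hz are k·fs ± 6 Hz for integer k ≥ 0.
k=0: 6 Hz.
k=1: 12 Hz, 24 Hz.
k=2: 30 Hz, 42 Hz.
k=3: 48 Hz, 60 Hz.
Within [22 Hz, 46 Hz]: 24 Hz, 30 Hz, 42 Hz.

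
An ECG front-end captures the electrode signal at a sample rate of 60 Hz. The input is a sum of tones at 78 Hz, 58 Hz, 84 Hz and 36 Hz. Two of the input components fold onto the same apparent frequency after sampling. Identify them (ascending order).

fs/2 = 30 Hz.
78 Hz mod fs = 18 Hz.
18 Hz ≤ fs/2 = 30 Hz, appears at 18 Hz.
58 Hz > fs/2 = 30 Hz, folds to fs − 58 Hz = 2 Hz.
84 Hz mod fs = 24 Hz.
24 Hz ≤ fs/2 = 30 Hz, appears at 24 Hz.
36 Hz > fs/2 = 30 Hz, folds to fs − 36 Hz = 24 Hz.
36 Hz and 84 Hz both map to 24 Hz.

36 Hz, 84 Hz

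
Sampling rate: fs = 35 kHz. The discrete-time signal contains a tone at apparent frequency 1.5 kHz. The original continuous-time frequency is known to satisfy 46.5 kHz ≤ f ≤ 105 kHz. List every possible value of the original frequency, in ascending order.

68.5 kHz, 71.5 kHz, 103.5 kHz

Frequencies that alias to 1.5 kHz are k·fs ± 1.5 kHz for integer k ≥ 0.
k=0: 1.5 kHz.
k=1: 33.5 kHz, 36.5 kHz.
k=2: 68.5 kHz, 71.5 kHz.
k=3: 103.5 kHz, 106.5 kHz.
k=4: 138.5 kHz, 141.5 kHz.
Within [46.5 kHz, 105 kHz]: 68.5 kHz, 71.5 kHz, 103.5 kHz.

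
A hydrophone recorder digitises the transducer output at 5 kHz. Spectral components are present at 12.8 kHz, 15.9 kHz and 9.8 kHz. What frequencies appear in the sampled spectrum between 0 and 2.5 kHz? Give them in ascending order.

0.2 kHz, 0.9 kHz, 2.2 kHz

fs/2 = 2.5 kHz.
12.8 kHz mod fs = 2.8 kHz.
2.8 kHz > fs/2 = 2.5 kHz, folds to fs − 2.8 kHz = 2.2 kHz.
15.9 kHz mod fs = 0.9 kHz.
0.9 kHz ≤ fs/2 = 2.5 kHz, appears at 0.9 kHz.
9.8 kHz mod fs = 4.8 kHz.
4.8 kHz > fs/2 = 2.5 kHz, folds to fs − 4.8 kHz = 0.2 kHz.
Distinct values: {0.2 kHz, 0.9 kHz, 2.2 kHz}.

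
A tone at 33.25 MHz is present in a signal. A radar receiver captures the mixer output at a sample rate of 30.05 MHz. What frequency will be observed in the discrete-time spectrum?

3.2 MHz

33.25 MHz mod fs = 3.2 MHz.
3.2 MHz ≤ fs/2 = 15.025 MHz, appears at 3.2 MHz.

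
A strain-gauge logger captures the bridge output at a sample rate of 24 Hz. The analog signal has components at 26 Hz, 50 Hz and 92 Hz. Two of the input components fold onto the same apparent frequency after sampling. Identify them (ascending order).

26 Hz, 50 Hz

fs/2 = 12 Hz.
26 Hz mod fs = 2 Hz.
2 Hz ≤ fs/2 = 12 Hz, appears at 2 Hz.
50 Hz mod fs = 2 Hz.
2 Hz ≤ fs/2 = 12 Hz, appears at 2 Hz.
92 Hz mod fs = 20 Hz.
20 Hz > fs/2 = 12 Hz, folds to fs − 20 Hz = 4 Hz.
26 Hz and 50 Hz both map to 2 Hz.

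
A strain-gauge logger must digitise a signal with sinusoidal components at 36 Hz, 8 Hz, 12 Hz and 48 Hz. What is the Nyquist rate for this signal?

96 Hz

Highest-frequency component: 48 Hz.
Nyquist rate = 2 × 48 Hz = 96 Hz.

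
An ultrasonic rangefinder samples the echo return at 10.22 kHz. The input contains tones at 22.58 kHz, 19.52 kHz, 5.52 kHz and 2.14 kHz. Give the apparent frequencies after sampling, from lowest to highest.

0.92 kHz, 2.14 kHz, 4.7 kHz

fs/2 = 5.11 kHz.
22.58 kHz mod fs = 2.14 kHz.
2.14 kHz ≤ fs/2 = 5.11 kHz, appears at 2.14 kHz.
19.52 kHz mod fs = 9.3 kHz.
9.3 kHz > fs/2 = 5.11 kHz, folds to fs − 9.3 kHz = 0.92 kHz.
5.52 kHz > fs/2 = 5.11 kHz, folds to fs − 5.52 kHz = 4.7 kHz.
2.14 kHz ≤ fs/2 = 5.11 kHz, passes unchanged.
Distinct values: {0.92 kHz, 2.14 kHz, 4.7 kHz}.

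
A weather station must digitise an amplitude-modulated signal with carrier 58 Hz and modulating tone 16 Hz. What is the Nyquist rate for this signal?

148 Hz

AM sidebands sit at fc ± fm = 42 Hz and 74 Hz.
Highest-frequency component: 74 Hz.
Nyquist rate = 2 × 74 Hz = 148 Hz.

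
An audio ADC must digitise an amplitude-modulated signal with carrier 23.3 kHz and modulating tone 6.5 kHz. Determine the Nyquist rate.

AM sidebands sit at fc ± fm = 16.8 kHz and 29.8 kHz.
Highest-frequency component: 29.8 kHz.
Nyquist rate = 2 × 29.8 kHz = 59.6 kHz.

59.6 kHz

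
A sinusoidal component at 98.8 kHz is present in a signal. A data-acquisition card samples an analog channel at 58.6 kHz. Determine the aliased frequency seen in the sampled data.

18.4 kHz

98.8 kHz mod fs = 40.2 kHz.
40.2 kHz > fs/2 = 29.3 kHz, folds to fs − 40.2 kHz = 18.4 kHz.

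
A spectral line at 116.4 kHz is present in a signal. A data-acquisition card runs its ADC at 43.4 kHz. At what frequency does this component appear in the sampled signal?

116.4 kHz mod fs = 29.6 kHz.
29.6 kHz > fs/2 = 21.7 kHz, folds to fs − 29.6 kHz = 13.8 kHz.

13.8 kHz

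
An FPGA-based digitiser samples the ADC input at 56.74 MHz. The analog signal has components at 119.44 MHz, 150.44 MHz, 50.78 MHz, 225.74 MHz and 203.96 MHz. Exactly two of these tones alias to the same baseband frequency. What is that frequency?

5.96 MHz

fs/2 = 28.37 MHz.
119.44 MHz mod fs = 5.96 MHz.
5.96 MHz ≤ fs/2 = 28.37 MHz, appears at 5.96 MHz.
150.44 MHz mod fs = 36.96 MHz.
36.96 MHz > fs/2 = 28.37 MHz, folds to fs − 36.96 MHz = 19.78 MHz.
50.78 MHz > fs/2 = 28.37 MHz, folds to fs − 50.78 MHz = 5.96 MHz.
225.74 MHz mod fs = 55.52 MHz.
55.52 MHz > fs/2 = 28.37 MHz, folds to fs − 55.52 MHz = 1.22 MHz.
203.96 MHz mod fs = 33.74 MHz.
33.74 MHz > fs/2 = 28.37 MHz, folds to fs − 33.74 MHz = 23 MHz.
50.78 MHz and 119.44 MHz both map to 5.96 MHz.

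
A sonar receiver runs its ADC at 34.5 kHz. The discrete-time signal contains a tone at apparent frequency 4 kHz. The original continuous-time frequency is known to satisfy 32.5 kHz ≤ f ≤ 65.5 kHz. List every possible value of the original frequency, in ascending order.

Frequencies that alias to 4 kHz are k·fs ± 4 kHz for integer k ≥ 0.
k=0: 4 kHz.
k=1: 30.5 kHz, 38.5 kHz.
k=2: 65 kHz, 73 kHz.
k=3: 99.5 kHz, 107.5 kHz.
Within [32.5 kHz, 65.5 kHz]: 38.5 kHz, 65 kHz.

38.5 kHz, 65 kHz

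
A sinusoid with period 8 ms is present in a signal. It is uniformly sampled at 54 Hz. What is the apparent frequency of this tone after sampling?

17 Hz

T = 8 ms → f = 1/T = 125 Hz.
125 Hz mod fs = 17 Hz.
17 Hz ≤ fs/2 = 27 Hz, appears at 17 Hz.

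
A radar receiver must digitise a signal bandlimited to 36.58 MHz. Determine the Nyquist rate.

Nyquist rate = 2 × 36.58 MHz = 73.16 MHz.

73.16 MHz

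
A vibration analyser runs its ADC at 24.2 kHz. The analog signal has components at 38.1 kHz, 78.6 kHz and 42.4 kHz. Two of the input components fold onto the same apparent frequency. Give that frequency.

fs/2 = 12.1 kHz.
38.1 kHz mod fs = 13.9 kHz.
13.9 kHz > fs/2 = 12.1 kHz, folds to fs − 13.9 kHz = 10.3 kHz.
78.6 kHz mod fs = 6 kHz.
6 kHz ≤ fs/2 = 12.1 kHz, appears at 6 kHz.
42.4 kHz mod fs = 18.2 kHz.
18.2 kHz > fs/2 = 12.1 kHz, folds to fs − 18.2 kHz = 6 kHz.
42.4 kHz and 78.6 kHz both map to 6 kHz.

6 kHz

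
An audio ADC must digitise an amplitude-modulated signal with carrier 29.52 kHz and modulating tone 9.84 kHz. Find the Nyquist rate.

78.72 kHz

AM sidebands sit at fc ± fm = 19.68 kHz and 39.36 kHz.
Highest-frequency component: 39.36 kHz.
Nyquist rate = 2 × 39.36 kHz = 78.72 kHz.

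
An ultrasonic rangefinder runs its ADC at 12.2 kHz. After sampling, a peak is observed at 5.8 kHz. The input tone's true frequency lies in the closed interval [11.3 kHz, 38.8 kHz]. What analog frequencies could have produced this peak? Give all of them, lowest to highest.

Frequencies that alias to 5.8 kHz are k·fs ± 5.8 kHz for integer k ≥ 0.
k=0: 5.8 kHz.
k=1: 6.4 kHz, 18 kHz.
k=2: 18.6 kHz, 30.2 kHz.
k=3: 30.8 kHz, 42.4 kHz.
k=4: 43 kHz, 54.6 kHz.
Within [11.3 kHz, 38.8 kHz]: 18 kHz, 18.6 kHz, 30.2 kHz, 30.8 kHz.

18 kHz, 18.6 kHz, 30.2 kHz, 30.8 kHz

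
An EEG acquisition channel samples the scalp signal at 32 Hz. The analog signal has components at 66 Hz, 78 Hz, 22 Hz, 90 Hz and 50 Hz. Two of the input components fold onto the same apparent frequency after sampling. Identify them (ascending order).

50 Hz, 78 Hz

fs/2 = 16 Hz.
66 Hz mod fs = 2 Hz.
2 Hz ≤ fs/2 = 16 Hz, appears at 2 Hz.
78 Hz mod fs = 14 Hz.
14 Hz ≤ fs/2 = 16 Hz, appears at 14 Hz.
22 Hz > fs/2 = 16 Hz, folds to fs − 22 Hz = 10 Hz.
90 Hz mod fs = 26 Hz.
26 Hz > fs/2 = 16 Hz, folds to fs − 26 Hz = 6 Hz.
50 Hz mod fs = 18 Hz.
18 Hz > fs/2 = 16 Hz, folds to fs − 18 Hz = 14 Hz.
50 Hz and 78 Hz both map to 14 Hz.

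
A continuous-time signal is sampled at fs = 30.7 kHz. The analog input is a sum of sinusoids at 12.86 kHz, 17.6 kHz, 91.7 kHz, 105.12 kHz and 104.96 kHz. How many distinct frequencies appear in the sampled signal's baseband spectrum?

fs/2 = 15.35 kHz.
12.86 kHz ≤ fs/2 = 15.35 kHz, passes unchanged.
17.6 kHz > fs/2 = 15.35 kHz, folds to fs − 17.6 kHz = 13.1 kHz.
91.7 kHz mod fs = 30.3 kHz.
30.3 kHz > fs/2 = 15.35 kHz, folds to fs − 30.3 kHz = 0.4 kHz.
105.12 kHz mod fs = 13.02 kHz.
13.02 kHz ≤ fs/2 = 15.35 kHz, appears at 13.02 kHz.
104.96 kHz mod fs = 12.86 kHz.
12.86 kHz ≤ fs/2 = 15.35 kHz, appears at 12.86 kHz.
Distinct values: {0.4 kHz, 12.86 kHz, 13.02 kHz, 13.1 kHz} → 4.

4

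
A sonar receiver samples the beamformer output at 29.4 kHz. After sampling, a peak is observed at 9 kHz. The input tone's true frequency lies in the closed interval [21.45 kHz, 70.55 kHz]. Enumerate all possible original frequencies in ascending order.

38.4 kHz, 49.8 kHz, 67.8 kHz

Frequencies that alias to 9 kHz are k·fs ± 9 kHz for integer k ≥ 0.
k=0: 9 kHz.
k=1: 20.4 kHz, 38.4 kHz.
k=2: 49.8 kHz, 67.8 kHz.
k=3: 79.2 kHz, 97.2 kHz.
Within [21.45 kHz, 70.55 kHz]: 38.4 kHz, 49.8 kHz, 67.8 kHz.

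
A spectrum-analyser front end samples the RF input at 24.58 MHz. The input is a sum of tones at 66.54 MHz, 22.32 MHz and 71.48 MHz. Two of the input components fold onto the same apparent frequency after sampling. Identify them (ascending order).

fs/2 = 12.29 MHz.
66.54 MHz mod fs = 17.38 MHz.
17.38 MHz > fs/2 = 12.29 MHz, folds to fs − 17.38 MHz = 7.2 MHz.
22.32 MHz > fs/2 = 12.29 MHz, folds to fs − 22.32 MHz = 2.26 MHz.
71.48 MHz mod fs = 22.32 MHz.
22.32 MHz > fs/2 = 12.29 MHz, folds to fs − 22.32 MHz = 2.26 MHz.
22.32 MHz and 71.48 MHz both map to 2.26 MHz.

22.32 MHz, 71.48 MHz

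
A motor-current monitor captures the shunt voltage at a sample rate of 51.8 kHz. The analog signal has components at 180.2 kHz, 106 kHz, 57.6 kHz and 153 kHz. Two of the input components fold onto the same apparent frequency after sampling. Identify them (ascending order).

106 kHz, 153 kHz

fs/2 = 25.9 kHz.
180.2 kHz mod fs = 24.8 kHz.
24.8 kHz ≤ fs/2 = 25.9 kHz, appears at 24.8 kHz.
106 kHz mod fs = 2.4 kHz.
2.4 kHz ≤ fs/2 = 25.9 kHz, appears at 2.4 kHz.
57.6 kHz mod fs = 5.8 kHz.
5.8 kHz ≤ fs/2 = 25.9 kHz, appears at 5.8 kHz.
153 kHz mod fs = 49.4 kHz.
49.4 kHz > fs/2 = 25.9 kHz, folds to fs − 49.4 kHz = 2.4 kHz.
106 kHz and 153 kHz both map to 2.4 kHz.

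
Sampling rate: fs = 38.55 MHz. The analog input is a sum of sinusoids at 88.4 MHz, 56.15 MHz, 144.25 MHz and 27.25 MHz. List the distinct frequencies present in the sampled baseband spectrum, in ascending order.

9.95 MHz, 11.3 MHz, 17.6 MHz

fs/2 = 19.275 MHz.
88.4 MHz mod fs = 11.3 MHz.
11.3 MHz ≤ fs/2 = 19.275 MHz, appears at 11.3 MHz.
56.15 MHz mod fs = 17.6 MHz.
17.6 MHz ≤ fs/2 = 19.275 MHz, appears at 17.6 MHz.
144.25 MHz mod fs = 28.6 MHz.
28.6 MHz > fs/2 = 19.275 MHz, folds to fs − 28.6 MHz = 9.95 MHz.
27.25 MHz > fs/2 = 19.275 MHz, folds to fs − 27.25 MHz = 11.3 MHz.
Distinct values: {9.95 MHz, 11.3 MHz, 17.6 MHz}.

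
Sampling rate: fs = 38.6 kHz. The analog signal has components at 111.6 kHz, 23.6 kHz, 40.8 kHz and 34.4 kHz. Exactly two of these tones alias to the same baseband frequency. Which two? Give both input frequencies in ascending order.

34.4 kHz, 111.6 kHz

fs/2 = 19.3 kHz.
111.6 kHz mod fs = 34.4 kHz.
34.4 kHz > fs/2 = 19.3 kHz, folds to fs − 34.4 kHz = 4.2 kHz.
23.6 kHz > fs/2 = 19.3 kHz, folds to fs − 23.6 kHz = 15 kHz.
40.8 kHz mod fs = 2.2 kHz.
2.2 kHz ≤ fs/2 = 19.3 kHz, appears at 2.2 kHz.
34.4 kHz > fs/2 = 19.3 kHz, folds to fs − 34.4 kHz = 4.2 kHz.
34.4 kHz and 111.6 kHz both map to 4.2 kHz.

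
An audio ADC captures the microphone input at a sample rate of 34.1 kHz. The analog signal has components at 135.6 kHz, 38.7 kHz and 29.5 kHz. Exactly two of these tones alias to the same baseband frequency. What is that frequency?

4.6 kHz

fs/2 = 17.05 kHz.
135.6 kHz mod fs = 33.3 kHz.
33.3 kHz > fs/2 = 17.05 kHz, folds to fs − 33.3 kHz = 0.8 kHz.
38.7 kHz mod fs = 4.6 kHz.
4.6 kHz ≤ fs/2 = 17.05 kHz, appears at 4.6 kHz.
29.5 kHz > fs/2 = 17.05 kHz, folds to fs − 29.5 kHz = 4.6 kHz.
29.5 kHz and 38.7 kHz both map to 4.6 kHz.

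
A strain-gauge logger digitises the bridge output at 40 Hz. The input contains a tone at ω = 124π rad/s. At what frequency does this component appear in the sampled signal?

18 Hz

ω = 124π rad/s → f = ω/(2π) = 62 Hz.
62 Hz mod fs = 22 Hz.
22 Hz > fs/2 = 20 Hz, folds to fs − 22 Hz = 18 Hz.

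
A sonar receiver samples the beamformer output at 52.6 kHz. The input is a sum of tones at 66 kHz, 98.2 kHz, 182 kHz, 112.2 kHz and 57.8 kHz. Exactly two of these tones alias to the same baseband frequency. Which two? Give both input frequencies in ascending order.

98.2 kHz, 112.2 kHz

fs/2 = 26.3 kHz.
66 kHz mod fs = 13.4 kHz.
13.4 kHz ≤ fs/2 = 26.3 kHz, appears at 13.4 kHz.
98.2 kHz mod fs = 45.6 kHz.
45.6 kHz > fs/2 = 26.3 kHz, folds to fs − 45.6 kHz = 7 kHz.
182 kHz mod fs = 24.2 kHz.
24.2 kHz ≤ fs/2 = 26.3 kHz, appears at 24.2 kHz.
112.2 kHz mod fs = 7 kHz.
7 kHz ≤ fs/2 = 26.3 kHz, appears at 7 kHz.
57.8 kHz mod fs = 5.2 kHz.
5.2 kHz ≤ fs/2 = 26.3 kHz, appears at 5.2 kHz.
98.2 kHz and 112.2 kHz both map to 7 kHz.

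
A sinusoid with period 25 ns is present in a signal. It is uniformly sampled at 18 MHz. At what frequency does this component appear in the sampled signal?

T = 25 ns → f = 1/T = 40 MHz.
40 MHz mod fs = 4 MHz.
4 MHz ≤ fs/2 = 9 MHz, appears at 4 MHz.

4 MHz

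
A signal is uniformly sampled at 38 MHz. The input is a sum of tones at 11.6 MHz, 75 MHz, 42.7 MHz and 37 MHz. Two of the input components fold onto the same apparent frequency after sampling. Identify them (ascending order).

37 MHz, 75 MHz

fs/2 = 19 MHz.
11.6 MHz ≤ fs/2 = 19 MHz, passes unchanged.
75 MHz mod fs = 37 MHz.
37 MHz > fs/2 = 19 MHz, folds to fs − 37 MHz = 1 MHz.
42.7 MHz mod fs = 4.7 MHz.
4.7 MHz ≤ fs/2 = 19 MHz, appears at 4.7 MHz.
37 MHz > fs/2 = 19 MHz, folds to fs − 37 MHz = 1 MHz.
37 MHz and 75 MHz both map to 1 MHz.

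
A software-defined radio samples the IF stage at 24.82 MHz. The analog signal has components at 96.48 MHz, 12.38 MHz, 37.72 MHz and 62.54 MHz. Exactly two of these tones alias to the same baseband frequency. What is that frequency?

11.92 MHz

fs/2 = 12.41 MHz.
96.48 MHz mod fs = 22.02 MHz.
22.02 MHz > fs/2 = 12.41 MHz, folds to fs − 22.02 MHz = 2.8 MHz.
12.38 MHz ≤ fs/2 = 12.41 MHz, passes unchanged.
37.72 MHz mod fs = 12.9 MHz.
12.9 MHz > fs/2 = 12.41 MHz, folds to fs − 12.9 MHz = 11.92 MHz.
62.54 MHz mod fs = 12.9 MHz.
12.9 MHz > fs/2 = 12.41 MHz, folds to fs − 12.9 MHz = 11.92 MHz.
37.72 MHz and 62.54 MHz both map to 11.92 MHz.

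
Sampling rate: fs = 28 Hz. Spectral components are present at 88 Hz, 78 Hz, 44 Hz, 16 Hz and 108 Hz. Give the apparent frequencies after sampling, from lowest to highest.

fs/2 = 14 Hz.
88 Hz mod fs = 4 Hz.
4 Hz ≤ fs/2 = 14 Hz, appears at 4 Hz.
78 Hz mod fs = 22 Hz.
22 Hz > fs/2 = 14 Hz, folds to fs − 22 Hz = 6 Hz.
44 Hz mod fs = 16 Hz.
16 Hz > fs/2 = 14 Hz, folds to fs − 16 Hz = 12 Hz.
16 Hz > fs/2 = 14 Hz, folds to fs − 16 Hz = 12 Hz.
108 Hz mod fs = 24 Hz.
24 Hz > fs/2 = 14 Hz, folds to fs − 24 Hz = 4 Hz.
Distinct values: {4 Hz, 6 Hz, 12 Hz}.

4 Hz, 6 Hz, 12 Hz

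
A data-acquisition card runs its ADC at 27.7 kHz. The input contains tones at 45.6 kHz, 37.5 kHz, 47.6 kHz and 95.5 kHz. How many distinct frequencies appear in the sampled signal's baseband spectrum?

fs/2 = 13.85 kHz.
45.6 kHz mod fs = 17.9 kHz.
17.9 kHz > fs/2 = 13.85 kHz, folds to fs − 17.9 kHz = 9.8 kHz.
37.5 kHz mod fs = 9.8 kHz.
9.8 kHz ≤ fs/2 = 13.85 kHz, appears at 9.8 kHz.
47.6 kHz mod fs = 19.9 kHz.
19.9 kHz > fs/2 = 13.85 kHz, folds to fs − 19.9 kHz = 7.8 kHz.
95.5 kHz mod fs = 12.4 kHz.
12.4 kHz ≤ fs/2 = 13.85 kHz, appears at 12.4 kHz.
Distinct values: {7.8 kHz, 9.8 kHz, 12.4 kHz} → 3.

3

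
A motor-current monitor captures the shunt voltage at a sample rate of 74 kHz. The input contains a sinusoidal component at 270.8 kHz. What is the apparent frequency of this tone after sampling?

25.2 kHz

270.8 kHz mod fs = 48.8 kHz.
48.8 kHz > fs/2 = 37 kHz, folds to fs − 48.8 kHz = 25.2 kHz.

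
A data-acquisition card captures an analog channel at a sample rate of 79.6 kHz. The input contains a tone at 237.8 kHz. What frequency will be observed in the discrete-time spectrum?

1 kHz

237.8 kHz mod fs = 78.6 kHz.
78.6 kHz > fs/2 = 39.8 kHz, folds to fs − 78.6 kHz = 1 kHz.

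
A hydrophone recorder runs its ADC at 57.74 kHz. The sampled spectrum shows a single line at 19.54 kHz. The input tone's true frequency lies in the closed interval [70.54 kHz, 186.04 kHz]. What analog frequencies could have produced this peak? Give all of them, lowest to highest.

Frequencies that alias to 19.54 kHz are k·fs ± 19.54 kHz for integer k ≥ 0.
k=0: 19.54 kHz.
k=1: 38.2 kHz, 77.28 kHz.
k=2: 95.94 kHz, 135.02 kHz.
k=3: 153.68 kHz, 192.76 kHz.
k=4: 211.42 kHz, 250.5 kHz.
Within [70.54 kHz, 186.04 kHz]: 77.28 kHz, 95.94 kHz, 135.02 kHz, 153.68 kHz.

77.28 kHz, 95.94 kHz, 135.02 kHz, 153.68 kHz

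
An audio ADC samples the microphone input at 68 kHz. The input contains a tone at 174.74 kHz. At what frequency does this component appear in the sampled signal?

29.26 kHz

174.74 kHz mod fs = 38.74 kHz.
38.74 kHz > fs/2 = 34 kHz, folds to fs − 38.74 kHz = 29.26 kHz.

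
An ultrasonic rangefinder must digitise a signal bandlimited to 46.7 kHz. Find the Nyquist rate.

93.4 kHz

Nyquist rate = 2 × 46.7 kHz = 93.4 kHz.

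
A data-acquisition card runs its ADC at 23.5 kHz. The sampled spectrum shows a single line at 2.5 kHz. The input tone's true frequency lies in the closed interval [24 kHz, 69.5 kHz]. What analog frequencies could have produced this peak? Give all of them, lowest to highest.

Frequencies that alias to 2.5 kHz are k·fs ± 2.5 kHz for integer k ≥ 0.
k=0: 2.5 kHz.
k=1: 21 kHz, 26 kHz.
k=2: 44.5 kHz, 49.5 kHz.
k=3: 68 kHz, 73 kHz.
k=4: 91.5 kHz, 96.5 kHz.
Within [24 kHz, 69.5 kHz]: 26 kHz, 44.5 kHz, 49.5 kHz, 68 kHz.

26 kHz, 44.5 kHz, 49.5 kHz, 68 kHz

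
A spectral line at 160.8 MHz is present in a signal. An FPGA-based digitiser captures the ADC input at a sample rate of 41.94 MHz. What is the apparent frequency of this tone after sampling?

6.96 MHz

160.8 MHz mod fs = 34.98 MHz.
34.98 MHz > fs/2 = 20.97 MHz, folds to fs − 34.98 MHz = 6.96 MHz.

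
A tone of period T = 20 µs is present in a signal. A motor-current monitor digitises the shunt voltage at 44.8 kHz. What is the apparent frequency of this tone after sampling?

5.2 kHz

T = 20 µs → f = 1/T = 50 kHz.
50 kHz mod fs = 5.2 kHz.
5.2 kHz ≤ fs/2 = 22.4 kHz, appears at 5.2 kHz.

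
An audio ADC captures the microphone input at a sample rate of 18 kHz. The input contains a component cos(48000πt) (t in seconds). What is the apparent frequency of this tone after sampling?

6 kHz

ω = 48000π rad/s → f = ω/(2π) = 24000 Hz = 24 kHz.
24 kHz mod fs = 6 kHz.
6 kHz ≤ fs/2 = 9 kHz, appears at 6 kHz.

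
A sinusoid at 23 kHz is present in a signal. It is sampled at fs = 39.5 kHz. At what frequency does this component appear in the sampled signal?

16.5 kHz

23 kHz > fs/2 = 19.75 kHz, folds to fs − 23 kHz = 16.5 kHz.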